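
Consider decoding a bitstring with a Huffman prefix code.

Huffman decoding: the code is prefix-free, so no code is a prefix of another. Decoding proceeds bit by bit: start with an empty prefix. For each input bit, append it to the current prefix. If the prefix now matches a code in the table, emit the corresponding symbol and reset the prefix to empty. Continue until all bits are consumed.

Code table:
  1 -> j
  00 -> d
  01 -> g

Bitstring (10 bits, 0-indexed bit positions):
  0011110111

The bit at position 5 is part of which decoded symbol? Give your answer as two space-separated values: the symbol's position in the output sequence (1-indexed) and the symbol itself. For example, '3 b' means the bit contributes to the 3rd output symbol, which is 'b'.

Answer: 5 j

Derivation:
Bit 0: prefix='0' (no match yet)
Bit 1: prefix='00' -> emit 'd', reset
Bit 2: prefix='1' -> emit 'j', reset
Bit 3: prefix='1' -> emit 'j', reset
Bit 4: prefix='1' -> emit 'j', reset
Bit 5: prefix='1' -> emit 'j', reset
Bit 6: prefix='0' (no match yet)
Bit 7: prefix='01' -> emit 'g', reset
Bit 8: prefix='1' -> emit 'j', reset
Bit 9: prefix='1' -> emit 'j', reset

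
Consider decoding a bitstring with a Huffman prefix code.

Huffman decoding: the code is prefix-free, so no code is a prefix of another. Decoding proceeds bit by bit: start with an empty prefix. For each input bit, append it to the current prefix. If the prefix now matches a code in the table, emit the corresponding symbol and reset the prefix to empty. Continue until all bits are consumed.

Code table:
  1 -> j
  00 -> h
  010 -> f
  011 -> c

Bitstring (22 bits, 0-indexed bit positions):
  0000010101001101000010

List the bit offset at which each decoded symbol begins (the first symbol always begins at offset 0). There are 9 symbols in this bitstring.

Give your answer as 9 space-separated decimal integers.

Answer: 0 2 4 7 8 11 14 17 19

Derivation:
Bit 0: prefix='0' (no match yet)
Bit 1: prefix='00' -> emit 'h', reset
Bit 2: prefix='0' (no match yet)
Bit 3: prefix='00' -> emit 'h', reset
Bit 4: prefix='0' (no match yet)
Bit 5: prefix='01' (no match yet)
Bit 6: prefix='010' -> emit 'f', reset
Bit 7: prefix='1' -> emit 'j', reset
Bit 8: prefix='0' (no match yet)
Bit 9: prefix='01' (no match yet)
Bit 10: prefix='010' -> emit 'f', reset
Bit 11: prefix='0' (no match yet)
Bit 12: prefix='01' (no match yet)
Bit 13: prefix='011' -> emit 'c', reset
Bit 14: prefix='0' (no match yet)
Bit 15: prefix='01' (no match yet)
Bit 16: prefix='010' -> emit 'f', reset
Bit 17: prefix='0' (no match yet)
Bit 18: prefix='00' -> emit 'h', reset
Bit 19: prefix='0' (no match yet)
Bit 20: prefix='01' (no match yet)
Bit 21: prefix='010' -> emit 'f', reset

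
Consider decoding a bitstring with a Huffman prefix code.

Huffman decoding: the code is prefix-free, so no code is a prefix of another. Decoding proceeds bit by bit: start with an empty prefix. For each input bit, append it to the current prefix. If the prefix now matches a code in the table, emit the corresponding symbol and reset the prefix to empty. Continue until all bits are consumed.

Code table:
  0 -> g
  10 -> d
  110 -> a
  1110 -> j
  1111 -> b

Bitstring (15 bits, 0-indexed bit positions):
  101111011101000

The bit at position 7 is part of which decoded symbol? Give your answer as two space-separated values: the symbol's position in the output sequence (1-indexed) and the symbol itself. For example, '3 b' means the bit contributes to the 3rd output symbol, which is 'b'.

Bit 0: prefix='1' (no match yet)
Bit 1: prefix='10' -> emit 'd', reset
Bit 2: prefix='1' (no match yet)
Bit 3: prefix='11' (no match yet)
Bit 4: prefix='111' (no match yet)
Bit 5: prefix='1111' -> emit 'b', reset
Bit 6: prefix='0' -> emit 'g', reset
Bit 7: prefix='1' (no match yet)
Bit 8: prefix='11' (no match yet)
Bit 9: prefix='111' (no match yet)
Bit 10: prefix='1110' -> emit 'j', reset
Bit 11: prefix='1' (no match yet)

Answer: 4 j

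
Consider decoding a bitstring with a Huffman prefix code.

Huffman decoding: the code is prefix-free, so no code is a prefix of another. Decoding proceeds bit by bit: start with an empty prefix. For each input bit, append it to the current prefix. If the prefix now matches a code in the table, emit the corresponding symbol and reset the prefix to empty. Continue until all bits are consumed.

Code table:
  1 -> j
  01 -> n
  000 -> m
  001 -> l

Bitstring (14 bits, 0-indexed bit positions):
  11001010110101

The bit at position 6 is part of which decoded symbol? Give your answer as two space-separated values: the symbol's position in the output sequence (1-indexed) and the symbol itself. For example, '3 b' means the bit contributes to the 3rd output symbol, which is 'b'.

Bit 0: prefix='1' -> emit 'j', reset
Bit 1: prefix='1' -> emit 'j', reset
Bit 2: prefix='0' (no match yet)
Bit 3: prefix='00' (no match yet)
Bit 4: prefix='001' -> emit 'l', reset
Bit 5: prefix='0' (no match yet)
Bit 6: prefix='01' -> emit 'n', reset
Bit 7: prefix='0' (no match yet)
Bit 8: prefix='01' -> emit 'n', reset
Bit 9: prefix='1' -> emit 'j', reset
Bit 10: prefix='0' (no match yet)

Answer: 4 n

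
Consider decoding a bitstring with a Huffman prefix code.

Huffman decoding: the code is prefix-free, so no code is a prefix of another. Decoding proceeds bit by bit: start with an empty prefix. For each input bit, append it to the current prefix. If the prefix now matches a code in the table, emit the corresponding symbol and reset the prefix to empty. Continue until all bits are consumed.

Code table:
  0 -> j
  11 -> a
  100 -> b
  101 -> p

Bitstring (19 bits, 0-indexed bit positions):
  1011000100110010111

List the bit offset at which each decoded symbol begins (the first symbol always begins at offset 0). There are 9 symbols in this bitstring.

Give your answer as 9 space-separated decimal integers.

Bit 0: prefix='1' (no match yet)
Bit 1: prefix='10' (no match yet)
Bit 2: prefix='101' -> emit 'p', reset
Bit 3: prefix='1' (no match yet)
Bit 4: prefix='10' (no match yet)
Bit 5: prefix='100' -> emit 'b', reset
Bit 6: prefix='0' -> emit 'j', reset
Bit 7: prefix='1' (no match yet)
Bit 8: prefix='10' (no match yet)
Bit 9: prefix='100' -> emit 'b', reset
Bit 10: prefix='1' (no match yet)
Bit 11: prefix='11' -> emit 'a', reset
Bit 12: prefix='0' -> emit 'j', reset
Bit 13: prefix='0' -> emit 'j', reset
Bit 14: prefix='1' (no match yet)
Bit 15: prefix='10' (no match yet)
Bit 16: prefix='101' -> emit 'p', reset
Bit 17: prefix='1' (no match yet)
Bit 18: prefix='11' -> emit 'a', reset

Answer: 0 3 6 7 10 12 13 14 17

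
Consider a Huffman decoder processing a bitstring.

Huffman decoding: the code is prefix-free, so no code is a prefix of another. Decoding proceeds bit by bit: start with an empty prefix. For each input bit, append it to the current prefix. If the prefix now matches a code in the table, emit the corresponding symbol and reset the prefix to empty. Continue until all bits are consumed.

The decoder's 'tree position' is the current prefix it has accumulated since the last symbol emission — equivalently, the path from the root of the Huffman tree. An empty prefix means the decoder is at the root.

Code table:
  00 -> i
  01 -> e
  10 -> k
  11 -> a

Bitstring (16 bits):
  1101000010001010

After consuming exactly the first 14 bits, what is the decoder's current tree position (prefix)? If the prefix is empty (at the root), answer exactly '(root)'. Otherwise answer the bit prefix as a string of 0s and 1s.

Bit 0: prefix='1' (no match yet)
Bit 1: prefix='11' -> emit 'a', reset
Bit 2: prefix='0' (no match yet)
Bit 3: prefix='01' -> emit 'e', reset
Bit 4: prefix='0' (no match yet)
Bit 5: prefix='00' -> emit 'i', reset
Bit 6: prefix='0' (no match yet)
Bit 7: prefix='00' -> emit 'i', reset
Bit 8: prefix='1' (no match yet)
Bit 9: prefix='10' -> emit 'k', reset
Bit 10: prefix='0' (no match yet)
Bit 11: prefix='00' -> emit 'i', reset
Bit 12: prefix='1' (no match yet)
Bit 13: prefix='10' -> emit 'k', reset

Answer: (root)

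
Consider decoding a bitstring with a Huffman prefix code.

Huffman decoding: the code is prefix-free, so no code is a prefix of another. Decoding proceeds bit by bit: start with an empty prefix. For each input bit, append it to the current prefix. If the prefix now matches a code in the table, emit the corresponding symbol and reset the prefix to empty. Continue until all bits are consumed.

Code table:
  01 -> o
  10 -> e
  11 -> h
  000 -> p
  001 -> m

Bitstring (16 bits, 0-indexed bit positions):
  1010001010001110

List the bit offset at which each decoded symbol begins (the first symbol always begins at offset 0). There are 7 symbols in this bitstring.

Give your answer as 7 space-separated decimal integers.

Bit 0: prefix='1' (no match yet)
Bit 1: prefix='10' -> emit 'e', reset
Bit 2: prefix='1' (no match yet)
Bit 3: prefix='10' -> emit 'e', reset
Bit 4: prefix='0' (no match yet)
Bit 5: prefix='00' (no match yet)
Bit 6: prefix='001' -> emit 'm', reset
Bit 7: prefix='0' (no match yet)
Bit 8: prefix='01' -> emit 'o', reset
Bit 9: prefix='0' (no match yet)
Bit 10: prefix='00' (no match yet)
Bit 11: prefix='000' -> emit 'p', reset
Bit 12: prefix='1' (no match yet)
Bit 13: prefix='11' -> emit 'h', reset
Bit 14: prefix='1' (no match yet)
Bit 15: prefix='10' -> emit 'e', reset

Answer: 0 2 4 7 9 12 14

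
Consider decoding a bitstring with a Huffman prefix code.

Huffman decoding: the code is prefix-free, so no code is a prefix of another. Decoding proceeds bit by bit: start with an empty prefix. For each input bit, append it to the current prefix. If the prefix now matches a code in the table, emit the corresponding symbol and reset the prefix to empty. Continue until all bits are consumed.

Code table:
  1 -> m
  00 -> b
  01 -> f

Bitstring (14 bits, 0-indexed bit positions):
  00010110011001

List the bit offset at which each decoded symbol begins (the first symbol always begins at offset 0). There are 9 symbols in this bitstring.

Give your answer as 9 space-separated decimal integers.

Bit 0: prefix='0' (no match yet)
Bit 1: prefix='00' -> emit 'b', reset
Bit 2: prefix='0' (no match yet)
Bit 3: prefix='01' -> emit 'f', reset
Bit 4: prefix='0' (no match yet)
Bit 5: prefix='01' -> emit 'f', reset
Bit 6: prefix='1' -> emit 'm', reset
Bit 7: prefix='0' (no match yet)
Bit 8: prefix='00' -> emit 'b', reset
Bit 9: prefix='1' -> emit 'm', reset
Bit 10: prefix='1' -> emit 'm', reset
Bit 11: prefix='0' (no match yet)
Bit 12: prefix='00' -> emit 'b', reset
Bit 13: prefix='1' -> emit 'm', reset

Answer: 0 2 4 6 7 9 10 11 13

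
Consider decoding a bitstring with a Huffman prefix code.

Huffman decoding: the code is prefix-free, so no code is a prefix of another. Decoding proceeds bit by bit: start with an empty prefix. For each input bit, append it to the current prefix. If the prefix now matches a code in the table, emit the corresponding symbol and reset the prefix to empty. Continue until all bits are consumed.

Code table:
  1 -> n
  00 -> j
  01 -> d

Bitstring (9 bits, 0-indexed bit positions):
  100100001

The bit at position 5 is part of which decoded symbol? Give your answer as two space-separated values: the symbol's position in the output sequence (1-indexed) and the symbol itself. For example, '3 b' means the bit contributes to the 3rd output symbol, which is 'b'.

Answer: 4 j

Derivation:
Bit 0: prefix='1' -> emit 'n', reset
Bit 1: prefix='0' (no match yet)
Bit 2: prefix='00' -> emit 'j', reset
Bit 3: prefix='1' -> emit 'n', reset
Bit 4: prefix='0' (no match yet)
Bit 5: prefix='00' -> emit 'j', reset
Bit 6: prefix='0' (no match yet)
Bit 7: prefix='00' -> emit 'j', reset
Bit 8: prefix='1' -> emit 'n', reset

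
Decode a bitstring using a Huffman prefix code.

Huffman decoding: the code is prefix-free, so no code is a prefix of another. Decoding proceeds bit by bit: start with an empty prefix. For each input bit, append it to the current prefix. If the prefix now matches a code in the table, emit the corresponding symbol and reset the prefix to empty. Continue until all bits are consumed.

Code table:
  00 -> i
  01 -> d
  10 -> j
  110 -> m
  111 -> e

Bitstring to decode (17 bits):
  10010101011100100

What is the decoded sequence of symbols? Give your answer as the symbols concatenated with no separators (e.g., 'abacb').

Answer: jddddmdi

Derivation:
Bit 0: prefix='1' (no match yet)
Bit 1: prefix='10' -> emit 'j', reset
Bit 2: prefix='0' (no match yet)
Bit 3: prefix='01' -> emit 'd', reset
Bit 4: prefix='0' (no match yet)
Bit 5: prefix='01' -> emit 'd', reset
Bit 6: prefix='0' (no match yet)
Bit 7: prefix='01' -> emit 'd', reset
Bit 8: prefix='0' (no match yet)
Bit 9: prefix='01' -> emit 'd', reset
Bit 10: prefix='1' (no match yet)
Bit 11: prefix='11' (no match yet)
Bit 12: prefix='110' -> emit 'm', reset
Bit 13: prefix='0' (no match yet)
Bit 14: prefix='01' -> emit 'd', reset
Bit 15: prefix='0' (no match yet)
Bit 16: prefix='00' -> emit 'i', reset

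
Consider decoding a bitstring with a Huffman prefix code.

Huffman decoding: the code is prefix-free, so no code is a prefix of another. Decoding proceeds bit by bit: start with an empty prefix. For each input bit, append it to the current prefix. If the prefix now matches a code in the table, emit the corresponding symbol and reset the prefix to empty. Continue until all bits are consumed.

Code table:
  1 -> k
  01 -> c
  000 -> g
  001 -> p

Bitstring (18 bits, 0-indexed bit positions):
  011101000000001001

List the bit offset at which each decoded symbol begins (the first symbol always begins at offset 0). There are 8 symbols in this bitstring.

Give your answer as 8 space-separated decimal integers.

Answer: 0 2 3 4 6 9 12 15

Derivation:
Bit 0: prefix='0' (no match yet)
Bit 1: prefix='01' -> emit 'c', reset
Bit 2: prefix='1' -> emit 'k', reset
Bit 3: prefix='1' -> emit 'k', reset
Bit 4: prefix='0' (no match yet)
Bit 5: prefix='01' -> emit 'c', reset
Bit 6: prefix='0' (no match yet)
Bit 7: prefix='00' (no match yet)
Bit 8: prefix='000' -> emit 'g', reset
Bit 9: prefix='0' (no match yet)
Bit 10: prefix='00' (no match yet)
Bit 11: prefix='000' -> emit 'g', reset
Bit 12: prefix='0' (no match yet)
Bit 13: prefix='00' (no match yet)
Bit 14: prefix='001' -> emit 'p', reset
Bit 15: prefix='0' (no match yet)
Bit 16: prefix='00' (no match yet)
Bit 17: prefix='001' -> emit 'p', reset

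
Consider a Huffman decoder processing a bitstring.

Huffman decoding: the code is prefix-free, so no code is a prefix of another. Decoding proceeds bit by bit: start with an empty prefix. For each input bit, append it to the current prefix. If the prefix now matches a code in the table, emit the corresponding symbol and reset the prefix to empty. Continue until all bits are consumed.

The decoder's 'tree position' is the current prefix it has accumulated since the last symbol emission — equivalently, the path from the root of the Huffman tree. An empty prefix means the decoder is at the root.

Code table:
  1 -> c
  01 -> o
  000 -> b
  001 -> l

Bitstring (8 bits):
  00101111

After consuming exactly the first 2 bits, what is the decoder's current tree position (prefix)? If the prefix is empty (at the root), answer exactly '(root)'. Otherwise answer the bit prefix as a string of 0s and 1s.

Answer: 00

Derivation:
Bit 0: prefix='0' (no match yet)
Bit 1: prefix='00' (no match yet)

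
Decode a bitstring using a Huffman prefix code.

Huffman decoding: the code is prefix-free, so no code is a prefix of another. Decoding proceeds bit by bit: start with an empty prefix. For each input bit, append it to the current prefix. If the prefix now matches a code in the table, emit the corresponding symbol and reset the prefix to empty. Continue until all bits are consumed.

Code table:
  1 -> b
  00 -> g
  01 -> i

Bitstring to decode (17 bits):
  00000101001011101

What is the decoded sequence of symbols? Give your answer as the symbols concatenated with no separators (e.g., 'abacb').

Answer: ggiigbibbi

Derivation:
Bit 0: prefix='0' (no match yet)
Bit 1: prefix='00' -> emit 'g', reset
Bit 2: prefix='0' (no match yet)
Bit 3: prefix='00' -> emit 'g', reset
Bit 4: prefix='0' (no match yet)
Bit 5: prefix='01' -> emit 'i', reset
Bit 6: prefix='0' (no match yet)
Bit 7: prefix='01' -> emit 'i', reset
Bit 8: prefix='0' (no match yet)
Bit 9: prefix='00' -> emit 'g', reset
Bit 10: prefix='1' -> emit 'b', reset
Bit 11: prefix='0' (no match yet)
Bit 12: prefix='01' -> emit 'i', reset
Bit 13: prefix='1' -> emit 'b', reset
Bit 14: prefix='1' -> emit 'b', reset
Bit 15: prefix='0' (no match yet)
Bit 16: prefix='01' -> emit 'i', reset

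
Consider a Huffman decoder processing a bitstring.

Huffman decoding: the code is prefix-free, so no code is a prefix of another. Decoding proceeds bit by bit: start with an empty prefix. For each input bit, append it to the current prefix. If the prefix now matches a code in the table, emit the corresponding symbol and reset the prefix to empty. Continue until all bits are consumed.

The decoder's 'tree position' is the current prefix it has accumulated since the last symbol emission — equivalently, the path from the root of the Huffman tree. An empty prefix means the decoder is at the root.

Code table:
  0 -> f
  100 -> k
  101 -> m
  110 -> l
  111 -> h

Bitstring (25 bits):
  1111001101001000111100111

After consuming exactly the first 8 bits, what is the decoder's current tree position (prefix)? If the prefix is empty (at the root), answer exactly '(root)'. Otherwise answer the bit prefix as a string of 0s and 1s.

Answer: 11

Derivation:
Bit 0: prefix='1' (no match yet)
Bit 1: prefix='11' (no match yet)
Bit 2: prefix='111' -> emit 'h', reset
Bit 3: prefix='1' (no match yet)
Bit 4: prefix='10' (no match yet)
Bit 5: prefix='100' -> emit 'k', reset
Bit 6: prefix='1' (no match yet)
Bit 7: prefix='11' (no match yet)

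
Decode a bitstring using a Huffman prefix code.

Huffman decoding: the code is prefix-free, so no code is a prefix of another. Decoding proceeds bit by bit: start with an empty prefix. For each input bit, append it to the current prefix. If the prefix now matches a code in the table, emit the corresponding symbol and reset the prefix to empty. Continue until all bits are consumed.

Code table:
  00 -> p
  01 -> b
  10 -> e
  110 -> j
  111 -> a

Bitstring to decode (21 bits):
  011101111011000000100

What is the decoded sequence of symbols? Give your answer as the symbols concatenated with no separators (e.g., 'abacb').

Answer: bjaejppbp

Derivation:
Bit 0: prefix='0' (no match yet)
Bit 1: prefix='01' -> emit 'b', reset
Bit 2: prefix='1' (no match yet)
Bit 3: prefix='11' (no match yet)
Bit 4: prefix='110' -> emit 'j', reset
Bit 5: prefix='1' (no match yet)
Bit 6: prefix='11' (no match yet)
Bit 7: prefix='111' -> emit 'a', reset
Bit 8: prefix='1' (no match yet)
Bit 9: prefix='10' -> emit 'e', reset
Bit 10: prefix='1' (no match yet)
Bit 11: prefix='11' (no match yet)
Bit 12: prefix='110' -> emit 'j', reset
Bit 13: prefix='0' (no match yet)
Bit 14: prefix='00' -> emit 'p', reset
Bit 15: prefix='0' (no match yet)
Bit 16: prefix='00' -> emit 'p', reset
Bit 17: prefix='0' (no match yet)
Bit 18: prefix='01' -> emit 'b', reset
Bit 19: prefix='0' (no match yet)
Bit 20: prefix='00' -> emit 'p', reset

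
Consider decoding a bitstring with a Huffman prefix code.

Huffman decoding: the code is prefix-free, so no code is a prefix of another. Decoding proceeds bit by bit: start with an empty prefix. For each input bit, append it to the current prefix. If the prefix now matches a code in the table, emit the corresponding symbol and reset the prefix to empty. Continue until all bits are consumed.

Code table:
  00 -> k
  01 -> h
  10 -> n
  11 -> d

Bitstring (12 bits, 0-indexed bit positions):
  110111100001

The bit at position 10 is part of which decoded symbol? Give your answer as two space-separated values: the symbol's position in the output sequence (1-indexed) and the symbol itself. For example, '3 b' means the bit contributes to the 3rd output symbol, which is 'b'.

Bit 0: prefix='1' (no match yet)
Bit 1: prefix='11' -> emit 'd', reset
Bit 2: prefix='0' (no match yet)
Bit 3: prefix='01' -> emit 'h', reset
Bit 4: prefix='1' (no match yet)
Bit 5: prefix='11' -> emit 'd', reset
Bit 6: prefix='1' (no match yet)
Bit 7: prefix='10' -> emit 'n', reset
Bit 8: prefix='0' (no match yet)
Bit 9: prefix='00' -> emit 'k', reset
Bit 10: prefix='0' (no match yet)
Bit 11: prefix='01' -> emit 'h', reset

Answer: 6 h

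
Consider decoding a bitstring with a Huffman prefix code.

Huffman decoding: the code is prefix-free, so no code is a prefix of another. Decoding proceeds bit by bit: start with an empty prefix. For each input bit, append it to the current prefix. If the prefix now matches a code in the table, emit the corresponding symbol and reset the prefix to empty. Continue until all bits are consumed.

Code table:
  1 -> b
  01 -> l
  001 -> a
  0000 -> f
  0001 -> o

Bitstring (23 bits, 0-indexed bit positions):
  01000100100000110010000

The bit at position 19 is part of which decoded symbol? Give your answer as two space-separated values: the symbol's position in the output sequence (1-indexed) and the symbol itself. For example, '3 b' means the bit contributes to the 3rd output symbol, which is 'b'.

Answer: 8 f

Derivation:
Bit 0: prefix='0' (no match yet)
Bit 1: prefix='01' -> emit 'l', reset
Bit 2: prefix='0' (no match yet)
Bit 3: prefix='00' (no match yet)
Bit 4: prefix='000' (no match yet)
Bit 5: prefix='0001' -> emit 'o', reset
Bit 6: prefix='0' (no match yet)
Bit 7: prefix='00' (no match yet)
Bit 8: prefix='001' -> emit 'a', reset
Bit 9: prefix='0' (no match yet)
Bit 10: prefix='00' (no match yet)
Bit 11: prefix='000' (no match yet)
Bit 12: prefix='0000' -> emit 'f', reset
Bit 13: prefix='0' (no match yet)
Bit 14: prefix='01' -> emit 'l', reset
Bit 15: prefix='1' -> emit 'b', reset
Bit 16: prefix='0' (no match yet)
Bit 17: prefix='00' (no match yet)
Bit 18: prefix='001' -> emit 'a', reset
Bit 19: prefix='0' (no match yet)
Bit 20: prefix='00' (no match yet)
Bit 21: prefix='000' (no match yet)
Bit 22: prefix='0000' -> emit 'f', reset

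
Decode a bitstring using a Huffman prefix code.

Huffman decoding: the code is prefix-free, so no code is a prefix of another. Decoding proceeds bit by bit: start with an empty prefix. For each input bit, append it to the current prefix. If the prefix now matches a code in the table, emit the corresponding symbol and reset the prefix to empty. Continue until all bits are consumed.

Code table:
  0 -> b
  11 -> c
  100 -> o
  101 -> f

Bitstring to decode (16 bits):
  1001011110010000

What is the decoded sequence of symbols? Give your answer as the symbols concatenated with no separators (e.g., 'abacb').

Answer: ofcoobb

Derivation:
Bit 0: prefix='1' (no match yet)
Bit 1: prefix='10' (no match yet)
Bit 2: prefix='100' -> emit 'o', reset
Bit 3: prefix='1' (no match yet)
Bit 4: prefix='10' (no match yet)
Bit 5: prefix='101' -> emit 'f', reset
Bit 6: prefix='1' (no match yet)
Bit 7: prefix='11' -> emit 'c', reset
Bit 8: prefix='1' (no match yet)
Bit 9: prefix='10' (no match yet)
Bit 10: prefix='100' -> emit 'o', reset
Bit 11: prefix='1' (no match yet)
Bit 12: prefix='10' (no match yet)
Bit 13: prefix='100' -> emit 'o', reset
Bit 14: prefix='0' -> emit 'b', reset
Bit 15: prefix='0' -> emit 'b', reset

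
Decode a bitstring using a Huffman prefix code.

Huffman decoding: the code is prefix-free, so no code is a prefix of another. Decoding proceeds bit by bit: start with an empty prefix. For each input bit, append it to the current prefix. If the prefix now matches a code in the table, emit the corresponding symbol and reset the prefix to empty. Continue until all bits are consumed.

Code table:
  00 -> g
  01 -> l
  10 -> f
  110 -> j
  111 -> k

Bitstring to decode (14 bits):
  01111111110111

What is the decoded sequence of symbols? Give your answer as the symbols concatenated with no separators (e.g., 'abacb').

Bit 0: prefix='0' (no match yet)
Bit 1: prefix='01' -> emit 'l', reset
Bit 2: prefix='1' (no match yet)
Bit 3: prefix='11' (no match yet)
Bit 4: prefix='111' -> emit 'k', reset
Bit 5: prefix='1' (no match yet)
Bit 6: prefix='11' (no match yet)
Bit 7: prefix='111' -> emit 'k', reset
Bit 8: prefix='1' (no match yet)
Bit 9: prefix='11' (no match yet)
Bit 10: prefix='110' -> emit 'j', reset
Bit 11: prefix='1' (no match yet)
Bit 12: prefix='11' (no match yet)
Bit 13: prefix='111' -> emit 'k', reset

Answer: lkkjk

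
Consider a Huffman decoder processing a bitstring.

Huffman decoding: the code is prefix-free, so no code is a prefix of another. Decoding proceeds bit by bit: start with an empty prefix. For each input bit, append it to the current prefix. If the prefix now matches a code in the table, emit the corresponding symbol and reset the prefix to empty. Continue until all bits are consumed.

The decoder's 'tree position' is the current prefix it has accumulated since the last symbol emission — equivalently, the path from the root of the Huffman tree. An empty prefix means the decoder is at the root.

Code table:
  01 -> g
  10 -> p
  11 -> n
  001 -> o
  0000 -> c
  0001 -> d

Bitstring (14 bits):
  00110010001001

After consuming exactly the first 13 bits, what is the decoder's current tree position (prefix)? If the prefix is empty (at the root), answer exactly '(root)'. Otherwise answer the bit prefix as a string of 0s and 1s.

Answer: 00

Derivation:
Bit 0: prefix='0' (no match yet)
Bit 1: prefix='00' (no match yet)
Bit 2: prefix='001' -> emit 'o', reset
Bit 3: prefix='1' (no match yet)
Bit 4: prefix='10' -> emit 'p', reset
Bit 5: prefix='0' (no match yet)
Bit 6: prefix='01' -> emit 'g', reset
Bit 7: prefix='0' (no match yet)
Bit 8: prefix='00' (no match yet)
Bit 9: prefix='000' (no match yet)
Bit 10: prefix='0001' -> emit 'd', reset
Bit 11: prefix='0' (no match yet)
Bit 12: prefix='00' (no match yet)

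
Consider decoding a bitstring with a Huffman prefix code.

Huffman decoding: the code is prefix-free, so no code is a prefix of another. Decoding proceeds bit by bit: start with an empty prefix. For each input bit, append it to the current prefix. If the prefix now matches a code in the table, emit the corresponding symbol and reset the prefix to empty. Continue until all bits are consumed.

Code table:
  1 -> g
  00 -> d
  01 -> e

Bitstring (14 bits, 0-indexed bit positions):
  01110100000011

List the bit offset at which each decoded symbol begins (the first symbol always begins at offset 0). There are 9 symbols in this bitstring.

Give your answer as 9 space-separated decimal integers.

Bit 0: prefix='0' (no match yet)
Bit 1: prefix='01' -> emit 'e', reset
Bit 2: prefix='1' -> emit 'g', reset
Bit 3: prefix='1' -> emit 'g', reset
Bit 4: prefix='0' (no match yet)
Bit 5: prefix='01' -> emit 'e', reset
Bit 6: prefix='0' (no match yet)
Bit 7: prefix='00' -> emit 'd', reset
Bit 8: prefix='0' (no match yet)
Bit 9: prefix='00' -> emit 'd', reset
Bit 10: prefix='0' (no match yet)
Bit 11: prefix='00' -> emit 'd', reset
Bit 12: prefix='1' -> emit 'g', reset
Bit 13: prefix='1' -> emit 'g', reset

Answer: 0 2 3 4 6 8 10 12 13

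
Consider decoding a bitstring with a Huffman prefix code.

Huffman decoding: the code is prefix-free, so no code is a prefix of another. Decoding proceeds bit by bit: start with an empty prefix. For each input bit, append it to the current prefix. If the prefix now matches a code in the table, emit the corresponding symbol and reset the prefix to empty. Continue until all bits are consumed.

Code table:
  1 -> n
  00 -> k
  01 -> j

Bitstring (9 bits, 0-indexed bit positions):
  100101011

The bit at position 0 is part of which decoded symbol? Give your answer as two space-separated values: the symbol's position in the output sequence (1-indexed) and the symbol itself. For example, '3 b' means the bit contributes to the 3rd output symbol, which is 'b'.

Bit 0: prefix='1' -> emit 'n', reset
Bit 1: prefix='0' (no match yet)
Bit 2: prefix='00' -> emit 'k', reset
Bit 3: prefix='1' -> emit 'n', reset
Bit 4: prefix='0' (no match yet)

Answer: 1 n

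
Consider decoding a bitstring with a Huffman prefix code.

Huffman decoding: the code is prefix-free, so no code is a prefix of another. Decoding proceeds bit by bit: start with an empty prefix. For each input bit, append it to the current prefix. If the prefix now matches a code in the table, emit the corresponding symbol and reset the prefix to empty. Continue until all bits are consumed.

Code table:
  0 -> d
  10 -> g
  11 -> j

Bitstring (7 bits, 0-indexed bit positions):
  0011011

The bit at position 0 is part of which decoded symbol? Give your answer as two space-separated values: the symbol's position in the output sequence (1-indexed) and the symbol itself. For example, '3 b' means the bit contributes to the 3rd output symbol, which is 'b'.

Answer: 1 d

Derivation:
Bit 0: prefix='0' -> emit 'd', reset
Bit 1: prefix='0' -> emit 'd', reset
Bit 2: prefix='1' (no match yet)
Bit 3: prefix='11' -> emit 'j', reset
Bit 4: prefix='0' -> emit 'd', reset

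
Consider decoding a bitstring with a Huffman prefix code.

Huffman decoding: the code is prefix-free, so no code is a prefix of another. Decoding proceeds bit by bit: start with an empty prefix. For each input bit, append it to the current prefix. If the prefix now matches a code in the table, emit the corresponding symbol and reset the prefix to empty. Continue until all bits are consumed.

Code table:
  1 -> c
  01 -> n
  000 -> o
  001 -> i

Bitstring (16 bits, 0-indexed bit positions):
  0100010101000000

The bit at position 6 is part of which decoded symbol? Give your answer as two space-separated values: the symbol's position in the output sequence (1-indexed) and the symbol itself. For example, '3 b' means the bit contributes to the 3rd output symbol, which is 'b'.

Answer: 4 n

Derivation:
Bit 0: prefix='0' (no match yet)
Bit 1: prefix='01' -> emit 'n', reset
Bit 2: prefix='0' (no match yet)
Bit 3: prefix='00' (no match yet)
Bit 4: prefix='000' -> emit 'o', reset
Bit 5: prefix='1' -> emit 'c', reset
Bit 6: prefix='0' (no match yet)
Bit 7: prefix='01' -> emit 'n', reset
Bit 8: prefix='0' (no match yet)
Bit 9: prefix='01' -> emit 'n', reset
Bit 10: prefix='0' (no match yet)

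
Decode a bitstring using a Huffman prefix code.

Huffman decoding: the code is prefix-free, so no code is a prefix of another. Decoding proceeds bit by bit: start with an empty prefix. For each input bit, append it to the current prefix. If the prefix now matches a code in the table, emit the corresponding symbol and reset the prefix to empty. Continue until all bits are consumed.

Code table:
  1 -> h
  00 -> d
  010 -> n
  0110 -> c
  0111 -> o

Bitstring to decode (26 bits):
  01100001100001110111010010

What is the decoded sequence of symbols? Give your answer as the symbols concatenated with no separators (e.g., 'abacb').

Answer: cdcdoonn

Derivation:
Bit 0: prefix='0' (no match yet)
Bit 1: prefix='01' (no match yet)
Bit 2: prefix='011' (no match yet)
Bit 3: prefix='0110' -> emit 'c', reset
Bit 4: prefix='0' (no match yet)
Bit 5: prefix='00' -> emit 'd', reset
Bit 6: prefix='0' (no match yet)
Bit 7: prefix='01' (no match yet)
Bit 8: prefix='011' (no match yet)
Bit 9: prefix='0110' -> emit 'c', reset
Bit 10: prefix='0' (no match yet)
Bit 11: prefix='00' -> emit 'd', reset
Bit 12: prefix='0' (no match yet)
Bit 13: prefix='01' (no match yet)
Bit 14: prefix='011' (no match yet)
Bit 15: prefix='0111' -> emit 'o', reset
Bit 16: prefix='0' (no match yet)
Bit 17: prefix='01' (no match yet)
Bit 18: prefix='011' (no match yet)
Bit 19: prefix='0111' -> emit 'o', reset
Bit 20: prefix='0' (no match yet)
Bit 21: prefix='01' (no match yet)
Bit 22: prefix='010' -> emit 'n', reset
Bit 23: prefix='0' (no match yet)
Bit 24: prefix='01' (no match yet)
Bit 25: prefix='010' -> emit 'n', reset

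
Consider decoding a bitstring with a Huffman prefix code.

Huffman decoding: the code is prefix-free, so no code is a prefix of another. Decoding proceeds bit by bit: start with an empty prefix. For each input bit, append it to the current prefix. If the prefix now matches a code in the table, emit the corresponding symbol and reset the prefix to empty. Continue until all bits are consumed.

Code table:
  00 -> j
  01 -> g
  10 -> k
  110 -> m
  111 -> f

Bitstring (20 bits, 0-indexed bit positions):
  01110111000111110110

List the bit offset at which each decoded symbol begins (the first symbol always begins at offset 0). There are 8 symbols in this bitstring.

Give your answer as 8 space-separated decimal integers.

Answer: 0 2 5 8 10 12 15 17

Derivation:
Bit 0: prefix='0' (no match yet)
Bit 1: prefix='01' -> emit 'g', reset
Bit 2: prefix='1' (no match yet)
Bit 3: prefix='11' (no match yet)
Bit 4: prefix='110' -> emit 'm', reset
Bit 5: prefix='1' (no match yet)
Bit 6: prefix='11' (no match yet)
Bit 7: prefix='111' -> emit 'f', reset
Bit 8: prefix='0' (no match yet)
Bit 9: prefix='00' -> emit 'j', reset
Bit 10: prefix='0' (no match yet)
Bit 11: prefix='01' -> emit 'g', reset
Bit 12: prefix='1' (no match yet)
Bit 13: prefix='11' (no match yet)
Bit 14: prefix='111' -> emit 'f', reset
Bit 15: prefix='1' (no match yet)
Bit 16: prefix='10' -> emit 'k', reset
Bit 17: prefix='1' (no match yet)
Bit 18: prefix='11' (no match yet)
Bit 19: prefix='110' -> emit 'm', reset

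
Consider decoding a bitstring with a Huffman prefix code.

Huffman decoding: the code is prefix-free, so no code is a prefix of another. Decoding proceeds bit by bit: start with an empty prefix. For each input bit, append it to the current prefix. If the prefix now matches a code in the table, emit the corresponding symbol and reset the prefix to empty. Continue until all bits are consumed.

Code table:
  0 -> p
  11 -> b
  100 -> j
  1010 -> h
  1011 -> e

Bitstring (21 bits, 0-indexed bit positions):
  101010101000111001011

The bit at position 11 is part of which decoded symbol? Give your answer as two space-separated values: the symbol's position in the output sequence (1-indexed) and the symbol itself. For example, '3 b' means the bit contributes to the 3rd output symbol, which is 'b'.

Bit 0: prefix='1' (no match yet)
Bit 1: prefix='10' (no match yet)
Bit 2: prefix='101' (no match yet)
Bit 3: prefix='1010' -> emit 'h', reset
Bit 4: prefix='1' (no match yet)
Bit 5: prefix='10' (no match yet)
Bit 6: prefix='101' (no match yet)
Bit 7: prefix='1010' -> emit 'h', reset
Bit 8: prefix='1' (no match yet)
Bit 9: prefix='10' (no match yet)
Bit 10: prefix='100' -> emit 'j', reset
Bit 11: prefix='0' -> emit 'p', reset
Bit 12: prefix='1' (no match yet)
Bit 13: prefix='11' -> emit 'b', reset
Bit 14: prefix='1' (no match yet)
Bit 15: prefix='10' (no match yet)

Answer: 4 p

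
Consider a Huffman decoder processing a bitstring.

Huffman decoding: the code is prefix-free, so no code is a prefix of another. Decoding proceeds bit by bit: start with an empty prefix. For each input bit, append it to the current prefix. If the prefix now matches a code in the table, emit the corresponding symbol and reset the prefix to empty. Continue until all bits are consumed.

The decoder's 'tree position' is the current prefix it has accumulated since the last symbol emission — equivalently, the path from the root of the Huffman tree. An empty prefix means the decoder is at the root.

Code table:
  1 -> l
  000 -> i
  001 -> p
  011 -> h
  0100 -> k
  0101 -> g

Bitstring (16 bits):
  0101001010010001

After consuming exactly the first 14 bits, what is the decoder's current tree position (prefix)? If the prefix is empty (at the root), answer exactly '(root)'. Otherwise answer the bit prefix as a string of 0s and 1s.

Answer: 00

Derivation:
Bit 0: prefix='0' (no match yet)
Bit 1: prefix='01' (no match yet)
Bit 2: prefix='010' (no match yet)
Bit 3: prefix='0101' -> emit 'g', reset
Bit 4: prefix='0' (no match yet)
Bit 5: prefix='00' (no match yet)
Bit 6: prefix='001' -> emit 'p', reset
Bit 7: prefix='0' (no match yet)
Bit 8: prefix='01' (no match yet)
Bit 9: prefix='010' (no match yet)
Bit 10: prefix='0100' -> emit 'k', reset
Bit 11: prefix='1' -> emit 'l', reset
Bit 12: prefix='0' (no match yet)
Bit 13: prefix='00' (no match yet)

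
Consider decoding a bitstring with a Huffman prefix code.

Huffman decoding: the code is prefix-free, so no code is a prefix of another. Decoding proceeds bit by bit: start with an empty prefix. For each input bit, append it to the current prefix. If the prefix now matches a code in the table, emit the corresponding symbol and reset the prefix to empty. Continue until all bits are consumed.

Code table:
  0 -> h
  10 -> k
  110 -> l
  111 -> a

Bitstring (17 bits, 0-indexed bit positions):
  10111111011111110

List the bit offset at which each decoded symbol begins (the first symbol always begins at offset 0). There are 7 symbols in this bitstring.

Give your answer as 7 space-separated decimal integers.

Answer: 0 2 5 8 9 12 15

Derivation:
Bit 0: prefix='1' (no match yet)
Bit 1: prefix='10' -> emit 'k', reset
Bit 2: prefix='1' (no match yet)
Bit 3: prefix='11' (no match yet)
Bit 4: prefix='111' -> emit 'a', reset
Bit 5: prefix='1' (no match yet)
Bit 6: prefix='11' (no match yet)
Bit 7: prefix='111' -> emit 'a', reset
Bit 8: prefix='0' -> emit 'h', reset
Bit 9: prefix='1' (no match yet)
Bit 10: prefix='11' (no match yet)
Bit 11: prefix='111' -> emit 'a', reset
Bit 12: prefix='1' (no match yet)
Bit 13: prefix='11' (no match yet)
Bit 14: prefix='111' -> emit 'a', reset
Bit 15: prefix='1' (no match yet)
Bit 16: prefix='10' -> emit 'k', reset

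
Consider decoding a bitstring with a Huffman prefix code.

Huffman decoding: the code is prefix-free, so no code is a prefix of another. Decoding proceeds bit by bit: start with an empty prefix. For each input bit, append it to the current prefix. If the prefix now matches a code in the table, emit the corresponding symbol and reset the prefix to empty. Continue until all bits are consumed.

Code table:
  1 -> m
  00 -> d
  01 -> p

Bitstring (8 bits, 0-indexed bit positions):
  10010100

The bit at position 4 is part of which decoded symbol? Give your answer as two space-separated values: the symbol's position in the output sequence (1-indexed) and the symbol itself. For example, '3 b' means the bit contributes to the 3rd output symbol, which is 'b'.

Answer: 4 p

Derivation:
Bit 0: prefix='1' -> emit 'm', reset
Bit 1: prefix='0' (no match yet)
Bit 2: prefix='00' -> emit 'd', reset
Bit 3: prefix='1' -> emit 'm', reset
Bit 4: prefix='0' (no match yet)
Bit 5: prefix='01' -> emit 'p', reset
Bit 6: prefix='0' (no match yet)
Bit 7: prefix='00' -> emit 'd', reset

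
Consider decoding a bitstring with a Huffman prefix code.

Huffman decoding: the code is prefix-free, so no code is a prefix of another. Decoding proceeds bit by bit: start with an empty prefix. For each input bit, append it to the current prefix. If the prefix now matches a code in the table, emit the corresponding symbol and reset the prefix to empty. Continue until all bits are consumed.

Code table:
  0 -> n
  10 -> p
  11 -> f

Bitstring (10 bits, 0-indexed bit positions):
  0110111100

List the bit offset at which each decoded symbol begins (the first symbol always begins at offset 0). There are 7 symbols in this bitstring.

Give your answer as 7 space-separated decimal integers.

Answer: 0 1 3 4 6 8 9

Derivation:
Bit 0: prefix='0' -> emit 'n', reset
Bit 1: prefix='1' (no match yet)
Bit 2: prefix='11' -> emit 'f', reset
Bit 3: prefix='0' -> emit 'n', reset
Bit 4: prefix='1' (no match yet)
Bit 5: prefix='11' -> emit 'f', reset
Bit 6: prefix='1' (no match yet)
Bit 7: prefix='11' -> emit 'f', reset
Bit 8: prefix='0' -> emit 'n', reset
Bit 9: prefix='0' -> emit 'n', reset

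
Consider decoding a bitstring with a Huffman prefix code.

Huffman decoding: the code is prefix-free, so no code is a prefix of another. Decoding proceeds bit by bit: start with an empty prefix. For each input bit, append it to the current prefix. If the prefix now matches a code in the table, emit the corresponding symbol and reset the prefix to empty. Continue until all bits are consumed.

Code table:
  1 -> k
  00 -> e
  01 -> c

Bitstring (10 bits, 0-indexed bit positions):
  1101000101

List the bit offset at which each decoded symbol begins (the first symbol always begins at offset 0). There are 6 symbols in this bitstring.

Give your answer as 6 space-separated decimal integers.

Bit 0: prefix='1' -> emit 'k', reset
Bit 1: prefix='1' -> emit 'k', reset
Bit 2: prefix='0' (no match yet)
Bit 3: prefix='01' -> emit 'c', reset
Bit 4: prefix='0' (no match yet)
Bit 5: prefix='00' -> emit 'e', reset
Bit 6: prefix='0' (no match yet)
Bit 7: prefix='01' -> emit 'c', reset
Bit 8: prefix='0' (no match yet)
Bit 9: prefix='01' -> emit 'c', reset

Answer: 0 1 2 4 6 8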